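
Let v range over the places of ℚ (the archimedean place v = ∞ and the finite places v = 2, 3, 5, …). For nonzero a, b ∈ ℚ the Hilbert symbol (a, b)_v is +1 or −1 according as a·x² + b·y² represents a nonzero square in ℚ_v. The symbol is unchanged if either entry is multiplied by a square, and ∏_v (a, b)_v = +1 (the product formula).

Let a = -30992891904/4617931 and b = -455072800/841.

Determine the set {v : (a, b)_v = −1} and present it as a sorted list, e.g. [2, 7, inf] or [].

(a, b) ≡ (-998374, -23218) mod (ℚ^×)²; places V = {2, 3, 5, 7, 13, 17, 19, 29, 43, 47, ∞}.
(a,b)_3: α=2, u≡2; β=0, v≡2 (mod 3); (2|3)=-1, (2|3)=-1; sign (−1)^0·-1^0·-1^2 = +1.
(a,b)_43: α=1, u≡12; β=0, v≡28 (mod 43); (12|43)=-1, (28|43)=-1; sign (−1)^0·-1^0·-1^1 = -1.
(a,b)_29: α=-2, u≡16; β=-2, v≡14 (mod 29); (16|29)=+1, (14|29)=-1; sign (−1)^0·+1^-2·-1^-2 = +1.
(a,b)_19: α=-1, u≡18; β=1, v≡2 (mod 19); (18|19)=-1, (2|19)=-1; sign (−1)^1·-1^1·-1^-1 = -1.
(a,b)_2: α=17, β=5; u≡5, v≡7 (mod 8); ε(u)ε(v)=0·1, αω(v)=17·0, βω(u)=5·1; sum ≡ 1  ⇒  -1.
(a,b)_17: α=-2, u≡8; β=0, v≡8 (mod 17); (8|17)=+1, (8|17)=+1; sign (−1)^0·+1^0·+1^-2 = +1.
(a,b)_47: α=1, u≡17; β=1, v≡33 (mod 47); (17|47)=+1, (33|47)=-1; sign (−1)^1·+1^1·-1^1 = +1.
(a,b)_5: α=0, u≡1; β=2, v≡3 (mod 5); (1|5)=+1, (3|5)=-1; sign (−1)^0·+1^2·-1^0 = +1.
(a,b)_∞: sgn(-998374)=−, sgn(-23218)=−, so -1.
(a,b)_7: α=0, u≡4; β=2, v≡1 (mod 7); (4|7)=+1, (1|7)=+1; sign (−1)^0·+1^2·+1^0 = +1.
(a,b)_13: α=1, u≡11; β=1, v≡8 (mod 13); (11|13)=-1, (8|13)=-1; sign (−1)^0·-1^1·-1^1 = +1.
(-998374, -23218 / ℚ) ramifies at {2, 19, 43, ∞}: a division algebra.

[2, 19, 43, inf]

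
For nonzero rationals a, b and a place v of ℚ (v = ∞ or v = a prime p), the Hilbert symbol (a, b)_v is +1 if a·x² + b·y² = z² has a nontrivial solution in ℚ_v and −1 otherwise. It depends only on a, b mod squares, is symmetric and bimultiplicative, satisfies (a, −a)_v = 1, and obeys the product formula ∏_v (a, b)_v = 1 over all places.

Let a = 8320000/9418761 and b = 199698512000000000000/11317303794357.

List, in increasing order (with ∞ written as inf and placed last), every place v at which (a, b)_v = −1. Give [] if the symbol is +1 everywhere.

[19, 31]

Mod squares: a ≡ 13, b ≡ 40641. Check v ∈ {∞, 2, 3, 5, 11, 13, 19, 23, 31}.
v=3: a=3^-4·(≡1), b=3^-3·(≡2) mod 3; (1|3)=+1, (2|3)=-1; (−1)^{-4·-3·1}·(+1)^-3·(-1)^-4 = +1.
v=2: v_2(a)=10, v_2(b)=16; units ≡ 5, 1 (mod 8); ε·ε+αω+βω = 0·0+10·0+16·1 ≡ 0  ⇒  (a,b)_2 = +1.
v=11: a=11^-2·(≡8), b=11^-4·(≡7) mod 11; (8|11)=-1, (7|11)=-1; (−1)^{-2·-4·5}·(-1)^-4·(-1)^-2 = +1.
v=23: a=23^0·(≡9), b=23^1·(≡5) mod 23; (9|23)=+1, (5|23)=-1; (−1)^{0·1·11}·(+1)^1·(-1)^0 = +1.
v=31: a=31^-2·(≡13), b=31^-5·(≡19) mod 31; (13|31)=-1, (19|31)=+1; (−1)^{-2·-5·15}·(-1)^-5·(+1)^-2 = -1.
v=5: a=5^4·(≡2), b=5^12·(≡1) mod 5; (2|5)=-1, (1|5)=+1; (−1)^{4·12·2}·(-1)^12·(+1)^4 = +1.
v=19: a=19^0·(≡18), b=19^1·(≡6) mod 19; (18|19)=-1, (6|19)=+1; (−1)^{0·1·9}·(-1)^1·(+1)^0 = -1.
v=∞: 13 > 0 and 40641 > 0  ⇒  (a,b)_∞ = +1.
v=13: a=13^1·(≡10), b=13^4·(≡12) mod 13; (10|13)=+1, (12|13)=+1; (−1)^{1·4·6}·(+1)^4·(+1)^1 = +1.
(13, 40641 / ℚ) ramifies at {19, 31}: a division algebra.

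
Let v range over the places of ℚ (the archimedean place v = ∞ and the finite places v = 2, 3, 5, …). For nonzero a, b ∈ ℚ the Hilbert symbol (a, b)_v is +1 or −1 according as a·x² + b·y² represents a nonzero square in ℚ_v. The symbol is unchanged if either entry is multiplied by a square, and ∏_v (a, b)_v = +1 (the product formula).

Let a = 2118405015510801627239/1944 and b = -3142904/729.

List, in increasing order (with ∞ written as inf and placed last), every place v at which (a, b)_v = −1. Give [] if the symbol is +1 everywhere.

[2, 23]

(a, b) ≡ (3306, -785726) mod (ℚ^×)²; places V = {2, 3, 7, 19, 23, 29, 31, ∞}.
(a,b)_∞: sgn(3306)=+, sgn(-785726)=−, so +1.
(a,b)_3: α=-5, u≡1; β=-6, v≡1 (mod 3); (1|3)=+1, (1|3)=+1; sign (−1)^0·+1^-6·+1^-5 = +1.
(a,b)_2: α=-3, β=3; u≡5, v≡1 (mod 8); ε(u)ε(v)=0·0, αω(v)=-3·0, βω(u)=3·1; sum ≡ 1  ⇒  -1.
(a,b)_31: α=4, u≡16; β=1, v≡3 (mod 31); (16|31)=+1, (3|31)=-1; sign (−1)^0·+1^1·-1^4 = +1.
(a,b)_23: α=4, u≡11; β=1, v≡4 (mod 23); (11|23)=-1, (4|23)=+1; sign (−1)^0·-1^1·+1^4 = -1.
(a,b)_19: α=3, u≡18; β=1, v≡16 (mod 19); (18|19)=-1, (16|19)=+1; sign (−1)^1·-1^1·+1^3 = +1.
(a,b)_29: α=3, u≡10; β=1, v≡21 (mod 29); (10|29)=-1, (21|29)=-1; sign (−1)^0·-1^1·-1^3 = +1.
(a,b)_7: α=2, u≡4; β=0, v≡5 (mod 7); (4|7)=+1, (5|7)=-1; sign (−1)^0·+1^0·-1^2 = +1.
|Ram(3306, -785726)| = 2, even; anisotropic at {2, 23}.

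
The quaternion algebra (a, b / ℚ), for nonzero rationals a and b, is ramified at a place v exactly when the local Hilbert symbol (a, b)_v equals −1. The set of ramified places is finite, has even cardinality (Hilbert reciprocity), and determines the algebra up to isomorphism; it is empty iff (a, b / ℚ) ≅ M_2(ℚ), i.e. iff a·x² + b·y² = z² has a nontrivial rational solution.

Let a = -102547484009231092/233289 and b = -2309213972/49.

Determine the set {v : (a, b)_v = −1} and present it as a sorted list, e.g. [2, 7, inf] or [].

[2, 13, 41, inf]

Mod squares: a ≡ -13, b ≡ -20213. Check v ∈ {∞, 2, 3, 7, 13, 17, 23, 29, 41}.
v=23: a=23^-2·(≡17), b=23^0·(≡4) mod 23; (17|23)=-1, (4|23)=+1; (−1)^{-2·0·11}·(-1)^0·(+1)^-2 = +1.
v=2: v_2(a)=2, v_2(b)=2; units ≡ 3, 3 (mod 8); ε·ε+αω+βω = 1·1+2·1+2·1 ≡ 1  ⇒  (a,b)_2 = -1.
v=7: a=7^-2·(≡1), b=7^-2·(≡5) mod 7; (1|7)=+1, (5|7)=-1; (−1)^{-2·-2·3}·(+1)^-2·(-1)^-2 = +1.
v=13: a=13^7·(≡9), b=13^4·(≡6) mod 13; (9|13)=+1, (6|13)=-1; (−1)^{7·4·6}·(+1)^4·(-1)^7 = -1.
v=41: a=41^2·(≡22), b=41^1·(≡8) mod 41; (22|41)=-1, (8|41)=+1; (−1)^{2·1·20}·(-1)^1·(+1)^2 = -1.
v=3: a=3^-2·(≡2), b=3^0·(≡1) mod 3; (2|3)=-1, (1|3)=+1; (−1)^{-2·0·1}·(-1)^0·(+1)^-2 = +1.
v=17: a=17^2·(≡8), b=17^1·(≡15) mod 17; (8|17)=+1, (15|17)=+1; (−1)^{2·1·8}·(+1)^1·(+1)^2 = +1.
v=∞: -13 < 0 and -20213 < 0  ⇒  (a,b)_∞ = -1.
v=29: a=29^2·(≡7), b=29^1·(≡24) mod 29; (7|29)=+1, (24|29)=+1; (−1)^{2·1·14}·(+1)^1·(+1)^2 = +1.
Ram(-13, -20213) = {2, 13, 41, ∞}; no ℚ_2-point on the conic.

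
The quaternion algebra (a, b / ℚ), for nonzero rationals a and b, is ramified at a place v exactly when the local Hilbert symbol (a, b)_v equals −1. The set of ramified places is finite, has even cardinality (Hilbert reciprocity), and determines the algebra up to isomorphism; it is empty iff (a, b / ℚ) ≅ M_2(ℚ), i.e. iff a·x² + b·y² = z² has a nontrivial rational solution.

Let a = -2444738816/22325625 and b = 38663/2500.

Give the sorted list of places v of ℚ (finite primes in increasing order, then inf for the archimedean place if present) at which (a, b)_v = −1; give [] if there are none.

[2, 23]

(a, b) ≡ (-5681, 23) mod (ℚ^×)²; places V = {2, 3, 5, 7, 13, 19, 23, 41, ∞}.
(a,b)_2: α=8, β=-2; u≡7, v≡7 (mod 8); ε(u)ε(v)=1·1, αω(v)=8·0, βω(u)=-2·0; sum ≡ 1  ⇒  -1.
(a,b)_∞: sgn(-5681)=−, sgn(23)=+, so +1.
(a,b)_23: α=1, u≡16; β=1, v≡3 (mod 23); (16|23)=+1, (3|23)=+1; sign (−1)^1·+1^1·+1^1 = -1.
(a,b)_41: α=2, u≡10; β=2, v≡18 (mod 41); (10|41)=+1, (18|41)=+1; sign (−1)^0·+1^2·+1^2 = +1.
(a,b)_19: α=1, u≡16; β=0, v≡5 (mod 19); (16|19)=+1, (5|19)=+1; sign (−1)^0·+1^0·+1^1 = +1.
(a,b)_5: α=-4, u≡4; β=-4, v≡2 (mod 5); (4|5)=+1, (2|5)=-1; sign (−1)^0·+1^-4·-1^-4 = +1.
(a,b)_13: α=1, u≡5; β=0, v≡10 (mod 13); (5|13)=-1, (10|13)=+1; sign (−1)^0·-1^0·+1^1 = +1.
(a,b)_3: α=-6, u≡1; β=0, v≡2 (mod 3); (1|3)=+1, (2|3)=-1; sign (−1)^0·+1^0·-1^-6 = +1.
(a,b)_7: α=-2, u≡6; β=0, v≡2 (mod 7); (6|7)=-1, (2|7)=+1; sign (−1)^0·-1^0·+1^-2 = +1.
(-5681, 23 / ℚ) ramifies at {2, 23}: a division algebra.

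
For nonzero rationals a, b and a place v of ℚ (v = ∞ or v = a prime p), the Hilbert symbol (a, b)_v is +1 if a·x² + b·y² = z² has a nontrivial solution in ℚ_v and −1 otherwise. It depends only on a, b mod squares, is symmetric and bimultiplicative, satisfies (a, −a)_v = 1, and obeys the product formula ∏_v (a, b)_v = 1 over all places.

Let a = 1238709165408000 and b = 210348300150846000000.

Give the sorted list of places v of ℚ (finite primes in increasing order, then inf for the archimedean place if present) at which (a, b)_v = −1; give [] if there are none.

Mod squares: a ≡ 352495, b ≡ 18734. Check v ∈ {∞, 2, 3, 5, 11, 13, 17, 19, 29}.
v=17: a=17^1·(≡12), b=17^1·(≡11) mod 17; (12|17)=-1, (11|17)=-1; (−1)^{1·1·8}·(-1)^1·(-1)^1 = +1.
v=11: a=11^1·(≡2), b=11^2·(≡9) mod 11; (2|11)=-1, (9|11)=+1; (−1)^{1·2·5}·(-1)^2·(+1)^1 = +1.
v=19: a=19^2·(≡17), b=19^3·(≡4) mod 19; (17|19)=+1, (4|19)=+1; (−1)^{2·3·9}·(+1)^3·(+1)^2 = +1.
v=13: a=13^3·(≡12), b=13^4·(≡9) mod 13; (12|13)=+1, (9|13)=+1; (−1)^{3·4·6}·(+1)^4·(+1)^3 = +1.
v=29: a=29^1·(≡6), b=29^1·(≡18) mod 29; (6|29)=+1, (18|29)=-1; (−1)^{1·1·14}·(+1)^1·(-1)^1 = -1.
v=5: a=5^3·(≡4), b=5^6·(≡4) mod 5; (4|5)=+1, (4|5)=+1; (−1)^{3·6·2}·(+1)^6·(+1)^3 = +1.
v=2: v_2(a)=8, v_2(b)=7; units ≡ 7, 7 (mod 8); ε·ε+αω+βω = 1·1+8·0+7·0 ≡ 1  ⇒  (a,b)_2 = -1.
v=3: a=3^2·(≡1), b=3^2·(≡2) mod 3; (1|3)=+1, (2|3)=-1; (−1)^{2·2·1}·(+1)^2·(-1)^2 = +1.
v=∞: 352495 > 0 and 18734 > 0  ⇒  (a,b)_∞ = +1.
|Ram(352495, 18734)| = 2, even; anisotropic at {2, 29}.

[2, 29]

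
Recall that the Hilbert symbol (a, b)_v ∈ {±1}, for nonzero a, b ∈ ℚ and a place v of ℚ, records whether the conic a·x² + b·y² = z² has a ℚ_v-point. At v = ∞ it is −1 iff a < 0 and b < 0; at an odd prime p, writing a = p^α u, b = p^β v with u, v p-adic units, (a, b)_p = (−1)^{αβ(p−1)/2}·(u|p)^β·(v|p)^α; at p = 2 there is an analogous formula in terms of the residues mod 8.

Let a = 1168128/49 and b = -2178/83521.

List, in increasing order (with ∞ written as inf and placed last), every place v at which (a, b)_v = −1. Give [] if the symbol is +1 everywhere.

[]

Mod squares: a ≡ 3, b ≡ -2. Check v ∈ {∞, 2, 3, 7, 11, 13, 17}.
v=2: v_2(a)=8, v_2(b)=1; units ≡ 3, 7 (mod 8); ε·ε+αω+βω = 1·1+8·0+1·1 ≡ 0  ⇒  (a,b)_2 = +1.
v=7: a=7^-2·(≡3), b=7^0·(≡5) mod 7; (3|7)=-1, (5|7)=-1; (−1)^{-2·0·3}·(-1)^0·(-1)^-2 = +1.
v=∞: 3 > 0 and -2 < 0  ⇒  (a,b)_∞ = +1.
v=11: a=11^0·(≡1), b=11^2·(≡9) mod 11; (1|11)=+1, (9|11)=+1; (−1)^{0·2·5}·(+1)^2·(+1)^0 = +1.
v=3: a=3^3·(≡1), b=3^2·(≡1) mod 3; (1|3)=+1, (1|3)=+1; (−1)^{3·2·1}·(+1)^2·(+1)^3 = +1.
v=17: a=17^0·(≡5), b=17^-4·(≡15) mod 17; (5|17)=-1, (15|17)=+1; (−1)^{0·-4·8}·(-1)^-4·(+1)^0 = +1.
v=13: a=13^2·(≡10), b=13^0·(≡5) mod 13; (10|13)=+1, (5|13)=-1; (−1)^{2·0·6}·(+1)^0·(-1)^2 = +1.
Ram(a, b) = ∅: the form 3·x² + -2·y² − z² is isotropic over every ℚ_v, so by Hasse–Minkowski it is isotropic over ℚ.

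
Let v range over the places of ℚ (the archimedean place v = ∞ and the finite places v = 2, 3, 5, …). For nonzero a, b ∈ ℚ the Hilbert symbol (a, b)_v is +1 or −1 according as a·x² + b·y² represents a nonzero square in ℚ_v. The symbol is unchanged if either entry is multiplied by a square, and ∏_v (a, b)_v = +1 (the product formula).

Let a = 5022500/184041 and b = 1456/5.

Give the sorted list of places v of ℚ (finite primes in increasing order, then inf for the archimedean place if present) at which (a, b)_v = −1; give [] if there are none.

Mod squares: a ≡ 41, b ≡ 455. Check v ∈ {∞, 2, 3, 5, 7, 11, 13, 41}.
v=11: a=11^-2·(≡7), b=11^0·(≡3) mod 11; (7|11)=-1, (3|11)=+1; (−1)^{-2·0·5}·(-1)^0·(+1)^-2 = +1.
v=2: v_2(a)=2, v_2(b)=4; units ≡ 1, 7 (mod 8); ε·ε+αω+βω = 0·1+2·0+4·0 ≡ 0  ⇒  (a,b)_2 = +1.
v=13: a=13^-2·(≡8), b=13^1·(≡12) mod 13; (8|13)=-1, (12|13)=+1; (−1)^{-2·1·6}·(-1)^1·(+1)^-2 = -1.
v=7: a=7^2·(≡5), b=7^1·(≡1) mod 7; (5|7)=-1, (1|7)=+1; (−1)^{2·1·3}·(-1)^1·(+1)^2 = -1.
v=∞: 41 > 0 and 455 > 0  ⇒  (a,b)_∞ = +1.
v=41: a=41^1·(≡1), b=41^0·(≡37) mod 41; (1|41)=+1, (37|41)=+1; (−1)^{1·0·20}·(+1)^0·(+1)^1 = +1.
v=5: a=5^4·(≡1), b=5^-1·(≡1) mod 5; (1|5)=+1, (1|5)=+1; (−1)^{4·-1·2}·(+1)^-1·(+1)^4 = +1.
v=3: a=3^-2·(≡2), b=3^0·(≡2) mod 3; (2|3)=-1, (2|3)=-1; (−1)^{-2·0·1}·(-1)^0·(-1)^-2 = +1.
Ram(41, 455) = {7, 13}; no ℚ_7-point on the conic.

[7, 13]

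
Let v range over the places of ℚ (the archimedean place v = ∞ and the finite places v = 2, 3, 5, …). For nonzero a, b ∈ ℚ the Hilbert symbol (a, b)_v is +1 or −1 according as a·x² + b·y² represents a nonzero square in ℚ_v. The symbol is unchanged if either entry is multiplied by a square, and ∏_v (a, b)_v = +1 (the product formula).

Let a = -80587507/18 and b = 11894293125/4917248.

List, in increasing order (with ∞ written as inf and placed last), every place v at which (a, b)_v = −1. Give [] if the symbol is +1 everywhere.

Mod squares: a ≡ -3289286, b ≡ 469898. Check v ∈ {∞, 2, 3, 5, 7, 11, 13, 31, 53}.
v=53: a=53^1·(≡47), b=53^1·(≡47) mod 53; (47|53)=+1, (47|53)=+1; (−1)^{1·1·26}·(+1)^1·(+1)^1 = +1.
v=2: v_2(a)=-1, v_2(b)=-11; units ≡ 5, 5 (mod 8); ε·ε+αω+βω = 0·0+-1·1+-11·1 ≡ 0  ⇒  (a,b)_2 = +1.
v=5: a=5^0·(≡1), b=5^4·(≡3) mod 5; (1|5)=+1, (3|5)=-1; (−1)^{0·4·2}·(+1)^4·(-1)^0 = +1.
v=31: a=31^1·(≡19), b=31^1·(≡21) mod 31; (19|31)=+1, (21|31)=-1; (−1)^{1·1·15}·(+1)^1·(-1)^1 = +1.
v=13: a=13^1·(≡10), b=13^1·(≡2) mod 13; (10|13)=+1, (2|13)=-1; (−1)^{1·1·6}·(+1)^1·(-1)^1 = -1.
v=3: a=3^-2·(≡1), b=3^4·(≡2) mod 3; (1|3)=+1, (2|3)=-1; (−1)^{-2·4·1}·(+1)^4·(-1)^-2 = +1.
v=7: a=7^3·(≡5), b=7^-4·(≡2) mod 7; (5|7)=-1, (2|7)=+1; (−1)^{3·-4·3}·(-1)^-4·(+1)^3 = +1.
v=∞: -3289286 < 0 and 469898 > 0  ⇒  (a,b)_∞ = +1.
v=11: a=11^1·(≡4), b=11^1·(≡4) mod 11; (4|11)=+1, (4|11)=+1; (−1)^{1·1·5}·(+1)^1·(+1)^1 = -1.
|Ram(-3289286, 469898)| = 2, even; anisotropic at {11, 13}.

[11, 13]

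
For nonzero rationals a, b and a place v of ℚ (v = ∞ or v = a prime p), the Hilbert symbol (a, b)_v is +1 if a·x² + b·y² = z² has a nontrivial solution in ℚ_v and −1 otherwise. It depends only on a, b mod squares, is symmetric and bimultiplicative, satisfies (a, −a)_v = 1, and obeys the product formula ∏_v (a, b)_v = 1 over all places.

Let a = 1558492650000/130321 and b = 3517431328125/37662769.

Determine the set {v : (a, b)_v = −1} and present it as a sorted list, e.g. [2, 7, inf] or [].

[5, 23]

(a, b) ≡ (1265, 16445) mod (ℚ^×)²; places V = {2, 3, 5, 11, 13, 17, 19, 23, ∞}.
(a,b)_11: α=1, u≡4; β=1, v≡8 (mod 11); (4|11)=+1, (8|11)=-1; sign (−1)^1·+1^1·-1^1 = +1.
(a,b)_3: α=6, u≡2; β=4, v≡2 (mod 3); (2|3)=-1, (2|3)=-1; sign (−1)^0·-1^4·-1^6 = +1.
(a,b)_13: α=2, u≡10; β=3, v≡1 (mod 13); (10|13)=+1, (1|13)=+1; sign (−1)^0·+1^3·+1^2 = +1.
(a,b)_5: α=5, u≡3; β=7, v≡4 (mod 5); (3|5)=-1, (4|5)=+1; sign (−1)^0·-1^7·+1^5 = -1.
(a,b)_2: α=4, β=0; u≡1, v≡5 (mod 8); ε(u)ε(v)=0·0, αω(v)=4·1, βω(u)=0·0; sum ≡ 0  ⇒  +1.
(a,b)_∞: sgn(1265)=+, sgn(16445)=+, so +1.
(a,b)_17: α=0, u≡12; β=-2, v≡3 (mod 17); (12|17)=-1, (3|17)=-1; sign (−1)^0·-1^-2·-1^0 = +1.
(a,b)_23: α=1, u≡12; β=1, v≡4 (mod 23); (12|23)=+1, (4|23)=+1; sign (−1)^1·+1^1·+1^1 = -1.
(a,b)_19: α=-4, u≡7; β=-4, v≡15 (mod 19); (7|19)=+1, (15|19)=-1; sign (−1)^0·+1^-4·-1^-4 = +1.
Ram(1265, 16445) = {5, 23}; no ℚ_5-point on the conic.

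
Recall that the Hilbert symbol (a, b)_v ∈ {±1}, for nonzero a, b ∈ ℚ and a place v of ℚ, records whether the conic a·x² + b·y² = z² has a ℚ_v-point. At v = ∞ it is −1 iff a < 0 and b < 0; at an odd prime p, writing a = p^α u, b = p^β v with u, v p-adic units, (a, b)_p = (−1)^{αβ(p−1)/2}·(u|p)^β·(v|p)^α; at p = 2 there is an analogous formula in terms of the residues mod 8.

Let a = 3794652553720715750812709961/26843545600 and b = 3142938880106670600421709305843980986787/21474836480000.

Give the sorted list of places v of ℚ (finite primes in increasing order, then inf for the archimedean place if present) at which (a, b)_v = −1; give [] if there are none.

Mod squares: a ≡ 969, b ≡ 6006. Check v ∈ {∞, 2, 3, 5, 7, 11, 13, 17, 19, 23}.
v=11: a=11^2·(≡3), b=11^3·(≡10) mod 11; (3|11)=+1, (10|11)=-1; (−1)^{2·3·5}·(+1)^3·(-1)^2 = +1.
v=19: a=19^1·(≡14), b=19^2·(≡2) mod 19; (14|19)=-1, (2|19)=-1; (−1)^{1·2·9}·(-1)^2·(-1)^1 = -1.
v=2: v_2(a)=-30, v_2(b)=-35; units ≡ 1, 3 (mod 8); ε·ε+αω+βω = 0·1+-30·1+-35·0 ≡ 0  ⇒  (a,b)_2 = +1.
v=13: a=13^8·(≡6), b=13^13·(≡5) mod 13; (6|13)=-1, (5|13)=-1; (−1)^{8·13·6}·(-1)^13·(-1)^8 = -1.
v=3: a=3^11·(≡2), b=3^11·(≡1) mod 3; (2|3)=-1, (1|3)=+1; (−1)^{11·11·1}·(-1)^11·(+1)^11 = +1.
v=5: a=5^-2·(≡4), b=5^-4·(≡4) mod 5; (4|5)=+1, (4|5)=+1; (−1)^{-2·-4·2}·(+1)^-4·(+1)^-2 = +1.
v=7: a=7^4·(≡5), b=7^7·(≡1) mod 7; (5|7)=-1, (1|7)=+1; (−1)^{4·7·3}·(-1)^7·(+1)^4 = -1.
v=∞: 969 > 0 and 6006 > 0  ⇒  (a,b)_∞ = +1.
v=23: a=23^4·(≡18), b=23^6·(≡18) mod 23; (18|23)=+1, (18|23)=+1; (−1)^{4·6·11}·(+1)^6·(+1)^4 = +1.
v=17: a=17^1·(≡3), b=17^0·(≡14) mod 17; (3|17)=-1, (14|17)=-1; (−1)^{1·0·8}·(-1)^0·(-1)^1 = -1.
(969, 6006 / ℚ) ramifies at {7, 13, 17, 19}: a division algebra.

[7, 13, 17, 19]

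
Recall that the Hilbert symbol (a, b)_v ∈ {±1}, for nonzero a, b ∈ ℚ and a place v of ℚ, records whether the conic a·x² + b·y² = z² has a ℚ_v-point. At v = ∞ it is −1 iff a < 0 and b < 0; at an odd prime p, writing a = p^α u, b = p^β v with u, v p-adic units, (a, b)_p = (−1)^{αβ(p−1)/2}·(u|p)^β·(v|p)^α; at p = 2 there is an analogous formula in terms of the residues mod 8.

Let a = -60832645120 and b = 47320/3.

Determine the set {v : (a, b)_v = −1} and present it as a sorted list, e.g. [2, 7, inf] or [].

(a, b) ≡ (-130, 210) mod (ℚ^×)²; places V = {2, 3, 5, 7, 13, ∞}.
(a,b)_2: α=15, β=3; u≡7, v≡1 (mod 8); ε(u)ε(v)=1·0, αω(v)=15·0, βω(u)=3·0; sum ≡ 0  ⇒  +1.
(a,b)_3: α=0, u≡2; β=-1, v≡1 (mod 3); (2|3)=-1, (1|3)=+1; sign (−1)^0·-1^-1·+1^0 = -1.
(a,b)_∞: sgn(-130)=−, sgn(210)=+, so +1.
(a,b)_5: α=1, u≡1; β=1, v≡3 (mod 5); (1|5)=+1, (3|5)=-1; sign (−1)^0·+1^1·-1^1 = -1.
(a,b)_7: α=0, u≡5; β=1, v≡4 (mod 7); (5|7)=-1, (4|7)=+1; sign (−1)^0·-1^1·+1^0 = -1.
(a,b)_13: α=5, u≡12; β=2, v≡11 (mod 13); (12|13)=+1, (11|13)=-1; sign (−1)^0·+1^2·-1^5 = -1.
(-130, 210 / ℚ) ramifies at {3, 5, 7, 13}: a division algebra.

[3, 5, 7, 13]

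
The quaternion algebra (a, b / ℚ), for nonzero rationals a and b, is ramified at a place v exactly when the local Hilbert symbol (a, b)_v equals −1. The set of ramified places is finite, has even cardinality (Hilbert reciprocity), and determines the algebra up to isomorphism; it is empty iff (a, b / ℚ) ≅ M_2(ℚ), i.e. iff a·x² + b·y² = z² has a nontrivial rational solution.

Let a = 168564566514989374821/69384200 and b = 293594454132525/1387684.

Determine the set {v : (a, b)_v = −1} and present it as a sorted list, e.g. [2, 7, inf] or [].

[2, 3, 29, 37]

(a, b) ≡ (20202, 29) mod (ℚ^×)²; places V = {2, 3, 5, 7, 13, 19, 29, 31, 37, ∞}.
(a,b)_13: α=3, u≡2; β=2, v≡4 (mod 13); (2|13)=-1, (4|13)=+1; sign (−1)^0·-1^2·+1^3 = +1.
(a,b)_37: α=3, u≡33; β=2, v≡22 (mod 37); (33|37)=+1, (22|37)=-1; sign (−1)^0·+1^2·-1^3 = -1.
(a,b)_19: α=-2, u≡1; β=-2, v≡8 (mod 19); (1|19)=+1, (8|19)=-1; sign (−1)^0·+1^-2·-1^-2 = +1.
(a,b)_31: α=-2, u≡21; β=-2, v≡27 (mod 31); (21|31)=-1, (27|31)=-1; sign (−1)^0·-1^-2·-1^-2 = +1.
(a,b)_2: α=-3, β=-2; u≡5, v≡5 (mod 8); ε(u)ε(v)=0·0, αω(v)=-3·1, βω(u)=-2·1; sum ≡ 1  ⇒  -1.
(a,b)_5: α=-2, u≡2; β=2, v≡4 (mod 5); (2|5)=-1, (4|5)=+1; sign (−1)^0·-1^2·+1^-2 = +1.
(a,b)_∞: sgn(20202)=+, sgn(29)=+, so +1.
(a,b)_29: α=2, u≡8; β=1, v≡4 (mod 29); (8|29)=-1, (4|29)=+1; sign (−1)^0·-1^1·+1^2 = -1.
(a,b)_3: α=7, u≡2; β=6, v≡2 (mod 3); (2|3)=-1, (2|3)=-1; sign (−1)^0·-1^6·-1^7 = -1.
(a,b)_7: α=7, u≡1; β=4, v≡4 (mod 7); (1|7)=+1, (4|7)=+1; sign (−1)^0·+1^4·+1^7 = +1.
Ram(20202, 29) = {2, 3, 29, 37}; no ℚ_2-point on the conic.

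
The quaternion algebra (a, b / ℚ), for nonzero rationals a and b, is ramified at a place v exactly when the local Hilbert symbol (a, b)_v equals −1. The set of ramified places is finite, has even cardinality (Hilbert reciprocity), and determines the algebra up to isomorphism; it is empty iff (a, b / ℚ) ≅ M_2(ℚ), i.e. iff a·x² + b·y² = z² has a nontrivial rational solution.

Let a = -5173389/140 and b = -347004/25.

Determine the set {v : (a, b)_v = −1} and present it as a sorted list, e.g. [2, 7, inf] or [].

[7, 13, 17, inf]

Mod squares: a ≡ -7735, b ≡ -119. Check v ∈ {∞, 2, 3, 5, 7, 13, 17}.
v=7: a=7^-1·(≡4), b=7^1·(≡4) mod 7; (4|7)=+1, (4|7)=+1; (−1)^{-1·1·3}·(+1)^1·(+1)^-1 = -1.
v=∞: -7735 < 0 and -119 < 0  ⇒  (a,b)_∞ = -1.
v=17: a=17^3·(≡13), b=17^1·(≡7) mod 17; (13|17)=+1, (7|17)=-1; (−1)^{3·1·8}·(+1)^1·(-1)^3 = -1.
v=13: a=13^1·(≡12), b=13^0·(≡8) mod 13; (12|13)=+1, (8|13)=-1; (−1)^{1·0·6}·(+1)^0·(-1)^1 = -1.
v=3: a=3^4·(≡2), b=3^6·(≡1) mod 3; (2|3)=-1, (1|3)=+1; (−1)^{4·6·1}·(-1)^6·(+1)^4 = +1.
v=2: v_2(a)=-2, v_2(b)=2; units ≡ 1, 1 (mod 8); ε·ε+αω+βω = 0·0+-2·0+2·0 ≡ 0  ⇒  (a,b)_2 = +1.
v=5: a=5^-1·(≡2), b=5^-2·(≡1) mod 5; (2|5)=-1, (1|5)=+1; (−1)^{-1·-2·2}·(-1)^-2·(+1)^-1 = +1.
|Ram(-7735, -119)| = 4, even; anisotropic at {7, 13, 17, ∞}.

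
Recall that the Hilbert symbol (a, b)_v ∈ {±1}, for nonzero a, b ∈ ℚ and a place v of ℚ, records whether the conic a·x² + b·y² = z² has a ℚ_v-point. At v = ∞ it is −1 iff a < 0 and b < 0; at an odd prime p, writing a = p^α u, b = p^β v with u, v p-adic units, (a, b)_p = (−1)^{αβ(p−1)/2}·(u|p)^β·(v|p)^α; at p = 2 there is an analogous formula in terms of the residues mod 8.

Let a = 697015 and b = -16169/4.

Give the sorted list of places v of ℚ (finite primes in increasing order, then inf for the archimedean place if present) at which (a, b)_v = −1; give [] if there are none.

[2, 23]

Mod squares: a ≡ 697015, b ≡ -16169. Check v ∈ {∞, 2, 5, 11, 19, 23, 29, 37}.
v=2: v_2(a)=0, v_2(b)=-2; units ≡ 7, 7 (mod 8); ε·ε+αω+βω = 1·1+0·0+-2·0 ≡ 1  ⇒  (a,b)_2 = -1.
v=37: a=37^0·(≡9), b=37^1·(≡11) mod 37; (9|37)=+1, (11|37)=+1; (−1)^{0·1·18}·(+1)^1·(+1)^0 = +1.
v=23: a=23^1·(≡14), b=23^1·(≡14) mod 23; (14|23)=-1, (14|23)=-1; (−1)^{1·1·11}·(-1)^1·(-1)^1 = -1.
v=19: a=19^1·(≡15), b=19^1·(≡1) mod 19; (15|19)=-1, (1|19)=+1; (−1)^{1·1·9}·(-1)^1·(+1)^1 = +1.
v=11: a=11^1·(≡5), b=11^0·(≡3) mod 11; (5|11)=+1, (3|11)=+1; (−1)^{1·0·5}·(+1)^0·(+1)^1 = +1.
v=29: a=29^1·(≡23), b=29^0·(≡25) mod 29; (23|29)=+1, (25|29)=+1; (−1)^{1·0·14}·(+1)^0·(+1)^1 = +1.
v=5: a=5^1·(≡3), b=5^0·(≡4) mod 5; (3|5)=-1, (4|5)=+1; (−1)^{1·0·2}·(-1)^0·(+1)^1 = +1.
v=∞: 697015 > 0 and -16169 < 0  ⇒  (a,b)_∞ = +1.
(697015, -16169 / ℚ) ramifies at {2, 23}: a division algebra.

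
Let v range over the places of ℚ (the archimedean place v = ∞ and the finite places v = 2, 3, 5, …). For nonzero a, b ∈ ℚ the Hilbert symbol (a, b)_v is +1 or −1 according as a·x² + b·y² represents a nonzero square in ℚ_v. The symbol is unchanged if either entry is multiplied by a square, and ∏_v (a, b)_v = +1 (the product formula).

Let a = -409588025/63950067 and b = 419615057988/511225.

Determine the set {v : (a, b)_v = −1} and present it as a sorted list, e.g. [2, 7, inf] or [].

[7, 23]

(a, b) ≡ (-483, 9177) mod (ℚ^×)²; places V = {2, 3, 5, 7, 11, 13, 19, 23, 29, ∞}.
(a,b)_2: α=0, β=2; u≡5, v≡1 (mod 8); ε(u)ε(v)=0·0, αω(v)=0·0, βω(u)=2·1; sum ≡ 0  ⇒  +1.
(a,b)_23: α=1, u≡18; β=3, v≡4 (mod 23); (18|23)=+1, (4|23)=+1; sign (−1)^1·+1^3·+1^1 = -1.
(a,b)_11: α=2, u≡1; β=-2, v≡5 (mod 11); (1|11)=+1, (5|11)=+1; sign (−1)^0·+1^-2·+1^2 = +1.
(a,b)_7: α=1, u≡2; β=5, v≡1 (mod 7); (2|7)=+1, (1|7)=+1; sign (−1)^1·+1^5·+1^1 = -1.
(a,b)_19: α=-2, u≡1; β=1, v≡15 (mod 19); (1|19)=+1, (15|19)=-1; sign (−1)^0·+1^1·-1^-2 = +1.
(a,b)_3: α=-11, u≡1; β=3, v≡2 (mod 3); (1|3)=+1, (2|3)=-1; sign (−1)^1·+1^3·-1^-11 = +1.
(a,b)_∞: sgn(-483)=−, sgn(9177)=+, so +1.
(a,b)_5: α=2, u≡2; β=-2, v≡2 (mod 5); (2|5)=-1, (2|5)=-1; sign (−1)^0·-1^-2·-1^2 = +1.
(a,b)_13: α=0, u≡2; β=-2, v≡1 (mod 13); (2|13)=-1, (1|13)=+1; sign (−1)^0·-1^-2·+1^0 = +1.
(a,b)_29: α=2, u≡18; β=0, v≡25 (mod 29); (18|29)=-1, (25|29)=+1; sign (−1)^0·-1^0·+1^2 = +1.
(-483, 9177 / ℚ) ramifies at {7, 23}: a division algebra.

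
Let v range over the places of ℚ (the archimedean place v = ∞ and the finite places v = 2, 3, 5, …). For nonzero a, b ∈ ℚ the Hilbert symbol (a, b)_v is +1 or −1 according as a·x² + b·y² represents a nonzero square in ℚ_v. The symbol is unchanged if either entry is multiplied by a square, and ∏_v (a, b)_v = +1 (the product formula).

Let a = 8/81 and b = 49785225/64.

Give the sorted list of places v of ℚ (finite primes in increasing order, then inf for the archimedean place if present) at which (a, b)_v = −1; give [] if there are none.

[3, 19]

(a, b) ≡ (2, 40641) mod (ℚ^×)²; places V = {2, 3, 5, 7, 19, 23, 31, ∞}.
(a,b)_∞: sgn(2)=+, sgn(40641)=+, so +1.
(a,b)_3: α=-4, u≡2; β=1, v≡2 (mod 3); (2|3)=-1, (2|3)=-1; sign (−1)^0·-1^1·-1^-4 = -1.
(a,b)_23: α=0, u≡16; β=1, v≡14 (mod 23); (16|23)=+1, (14|23)=-1; sign (−1)^0·+1^1·-1^0 = +1.
(a,b)_2: α=3, β=-6; u≡1, v≡1 (mod 8); ε(u)ε(v)=0·0, αω(v)=3·0, βω(u)=-6·0; sum ≡ 0  ⇒  +1.
(a,b)_19: α=0, u≡13; β=1, v≡6 (mod 19); (13|19)=-1, (6|19)=+1; sign (−1)^0·-1^1·+1^0 = -1.
(a,b)_7: α=0, u≡2; β=2, v≡3 (mod 7); (2|7)=+1, (3|7)=-1; sign (−1)^0·+1^2·-1^0 = +1.
(a,b)_5: α=0, u≡3; β=2, v≡1 (mod 5); (3|5)=-1, (1|5)=+1; sign (−1)^0·-1^2·+1^0 = +1.
(a,b)_31: α=0, u≡20; β=1, v≡10 (mod 31); (20|31)=+1, (10|31)=+1; sign (−1)^0·+1^1·+1^0 = +1.
(2, 40641 / ℚ) ramifies at {3, 19}: a division algebra.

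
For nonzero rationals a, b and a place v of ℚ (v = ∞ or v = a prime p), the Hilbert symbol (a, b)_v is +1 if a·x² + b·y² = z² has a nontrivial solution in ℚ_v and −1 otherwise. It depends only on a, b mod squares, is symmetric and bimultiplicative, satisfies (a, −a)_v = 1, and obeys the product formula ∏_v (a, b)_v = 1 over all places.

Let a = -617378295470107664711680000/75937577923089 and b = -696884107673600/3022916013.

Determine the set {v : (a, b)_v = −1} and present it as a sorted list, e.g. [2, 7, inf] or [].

[13, inf]

(a, b) ≡ (-1333, -7052903) mod (ℚ^×)²; places V = {2, 3, 5, 7, 11, 13, 17, 19, 23, 31, 37, 43, ∞}.
(a,b)_7: α=4, u≡1; β=2, v≡3 (mod 7); (1|7)=+1, (3|7)=-1; sign (−1)^0·+1^2·-1^4 = +1.
(a,b)_31: α=3, u≡19; β=1, v≡30 (mod 31); (19|31)=+1, (30|31)=-1; sign (−1)^1·+1^1·-1^3 = +1.
(a,b)_3: α=-2, u≡2; β=-2, v≡1 (mod 3); (2|3)=-1, (1|3)=+1; sign (−1)^0·-1^-2·+1^-2 = +1.
(a,b)_2: α=20, β=20; u≡3, v≡1 (mod 8); ε(u)ε(v)=1·0, αω(v)=20·0, βω(u)=20·1; sum ≡ 0  ⇒  +1.
(a,b)_17: α=-4, u≡11; β=-2, v≡11 (mod 17); (11|17)=-1, (11|17)=-1; sign (−1)^0·-1^-2·-1^-4 = +1.
(a,b)_23: α=-4, u≡2; β=-2, v≡1 (mod 23); (2|23)=+1, (1|23)=+1; sign (−1)^0·+1^-2·+1^-4 = +1.
(a,b)_37: α=2, u≡1; β=1, v≡15 (mod 37); (1|37)=+1, (15|37)=-1; sign (−1)^0·+1^1·-1^2 = +1.
(a,b)_∞: sgn(-1333)=−, sgn(-7052903)=−, so -1.
(a,b)_13: α=0, u≡6; β=-3, v≡7 (mod 13); (6|13)=-1, (7|13)=-1; sign (−1)^0·-1^-3·-1^0 = -1.
(a,b)_43: α=3, u≡37; β=1, v≡1 (mod 43); (37|43)=-1, (1|43)=+1; sign (−1)^1·-1^1·+1^3 = +1.
(a,b)_19: α=-2, u≡5; β=0, v≡7 (mod 19); (5|19)=+1, (7|19)=+1; sign (−1)^0·+1^0·+1^-2 = +1.
(a,b)_11: α=2, u≡3; β=1, v≡8 (mod 11); (3|11)=+1, (8|11)=-1; sign (−1)^0·+1^1·-1^2 = +1.
(a,b)_5: α=4, u≡3; β=2, v≡2 (mod 5); (3|5)=-1, (2|5)=-1; sign (−1)^0·-1^2·-1^4 = +1.
(-1333, -7052903 / ℚ) ramifies at {13, ∞}: a division algebra.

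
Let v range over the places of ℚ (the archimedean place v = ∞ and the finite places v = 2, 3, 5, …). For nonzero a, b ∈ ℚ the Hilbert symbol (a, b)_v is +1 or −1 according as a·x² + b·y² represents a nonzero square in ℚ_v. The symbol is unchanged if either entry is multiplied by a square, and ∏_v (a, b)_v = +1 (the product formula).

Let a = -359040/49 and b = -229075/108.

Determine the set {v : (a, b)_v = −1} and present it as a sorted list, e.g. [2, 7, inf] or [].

[2, 3, 17, inf]

(a, b) ≡ (-5610, -561) mod (ℚ^×)²; places V = {2, 3, 5, 7, 11, 17, ∞}.
(a,b)_17: α=1, u≡3; β=1, v≡1 (mod 17); (3|17)=-1, (1|17)=+1; sign (−1)^0·-1^1·+1^1 = -1.
(a,b)_5: α=1, u≡3; β=2, v≡4 (mod 5); (3|5)=-1, (4|5)=+1; sign (−1)^0·-1^2·+1^1 = +1.
(a,b)_2: α=7, β=-2; u≡3, v≡7 (mod 8); ε(u)ε(v)=1·1, αω(v)=7·0, βω(u)=-2·1; sum ≡ 1  ⇒  -1.
(a,b)_3: α=1, u≡2; β=-3, v≡2 (mod 3); (2|3)=-1, (2|3)=-1; sign (−1)^1·-1^-3·-1^1 = -1.
(a,b)_11: α=1, u≡6; β=1, v≡1 (mod 11); (6|11)=-1, (1|11)=+1; sign (−1)^1·-1^1·+1^1 = +1.
(a,b)_7: α=-2, u≡4; β=2, v≡5 (mod 7); (4|7)=+1, (5|7)=-1; sign (−1)^0·+1^2·-1^-2 = +1.
(a,b)_∞: sgn(-5610)=−, sgn(-561)=−, so -1.
(-5610, -561 / ℚ) ramifies at {2, 3, 17, ∞}: a division algebra.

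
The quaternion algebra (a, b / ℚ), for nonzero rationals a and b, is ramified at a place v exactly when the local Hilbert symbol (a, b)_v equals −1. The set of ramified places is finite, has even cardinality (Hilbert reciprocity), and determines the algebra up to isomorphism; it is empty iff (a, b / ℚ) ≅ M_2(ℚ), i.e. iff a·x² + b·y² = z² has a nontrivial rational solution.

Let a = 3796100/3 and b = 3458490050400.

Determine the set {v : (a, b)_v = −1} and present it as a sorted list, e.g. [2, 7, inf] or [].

[3, 7, 11, 17]

(a, b) ≡ (113883, 6) mod (ℚ^×)²; places V = {2, 3, 5, 7, 11, 17, 29, ∞}.
(a,b)_7: α=1, u≡1; β=2, v≡3 (mod 7); (1|7)=+1, (3|7)=-1; sign (−1)^0·+1^2·-1^1 = -1.
(a,b)_29: α=1, u≡27; β=2, v≡4 (mod 29); (27|29)=-1, (4|29)=+1; sign (−1)^0·-1^2·+1^1 = +1.
(a,b)_3: α=-1, u≡2; β=1, v≡2 (mod 3); (2|3)=-1, (2|3)=-1; sign (−1)^1·-1^1·-1^-1 = -1.
(a,b)_17: α=1, u≡13; β=2, v≡6 (mod 17); (13|17)=+1, (6|17)=-1; sign (−1)^0·+1^2·-1^1 = -1.
(a,b)_5: α=2, u≡3; β=2, v≡1 (mod 5); (3|5)=-1, (1|5)=+1; sign (−1)^0·-1^2·+1^2 = +1.
(a,b)_∞: sgn(113883)=+, sgn(6)=+, so +1.
(a,b)_2: α=2, β=5; u≡3, v≡3 (mod 8); ε(u)ε(v)=1·1, αω(v)=2·1, βω(u)=5·1; sum ≡ 0  ⇒  +1.
(a,b)_11: α=1, u≡10; β=2, v≡7 (mod 11); (10|11)=-1, (7|11)=-1; sign (−1)^0·-1^2·-1^1 = -1.
(113883, 6 / ℚ) ramifies at {3, 7, 11, 17}: a division algebra.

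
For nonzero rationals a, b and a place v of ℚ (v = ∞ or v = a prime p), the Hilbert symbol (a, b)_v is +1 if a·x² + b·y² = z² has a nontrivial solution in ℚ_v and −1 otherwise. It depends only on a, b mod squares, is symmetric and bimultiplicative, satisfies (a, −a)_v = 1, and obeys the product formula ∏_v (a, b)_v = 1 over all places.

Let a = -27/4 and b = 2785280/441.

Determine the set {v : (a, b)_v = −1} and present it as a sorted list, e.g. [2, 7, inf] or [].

[2, 3, 5, 17]

Mod squares: a ≡ -3, b ≡ 170. Check v ∈ {∞, 2, 3, 5, 7, 17}.
v=7: a=7^0·(≡2), b=7^-2·(≡4) mod 7; (2|7)=+1, (4|7)=+1; (−1)^{0·-2·3}·(+1)^-2·(+1)^0 = +1.
v=5: a=5^0·(≡2), b=5^1·(≡1) mod 5; (2|5)=-1, (1|5)=+1; (−1)^{0·1·2}·(-1)^1·(+1)^0 = -1.
v=2: v_2(a)=-2, v_2(b)=15; units ≡ 5, 5 (mod 8); ε·ε+αω+βω = 0·0+-2·1+15·1 ≡ 1  ⇒  (a,b)_2 = -1.
v=17: a=17^0·(≡6), b=17^1·(≡6) mod 17; (6|17)=-1, (6|17)=-1; (−1)^{0·1·8}·(-1)^1·(-1)^0 = -1.
v=∞: -3 < 0 and 170 > 0  ⇒  (a,b)_∞ = +1.
v=3: a=3^3·(≡2), b=3^-2·(≡2) mod 3; (2|3)=-1, (2|3)=-1; (−1)^{3·-2·1}·(-1)^-2·(-1)^3 = -1.
(-3, 170 / ℚ) ramifies at {2, 3, 5, 17}: a division algebra.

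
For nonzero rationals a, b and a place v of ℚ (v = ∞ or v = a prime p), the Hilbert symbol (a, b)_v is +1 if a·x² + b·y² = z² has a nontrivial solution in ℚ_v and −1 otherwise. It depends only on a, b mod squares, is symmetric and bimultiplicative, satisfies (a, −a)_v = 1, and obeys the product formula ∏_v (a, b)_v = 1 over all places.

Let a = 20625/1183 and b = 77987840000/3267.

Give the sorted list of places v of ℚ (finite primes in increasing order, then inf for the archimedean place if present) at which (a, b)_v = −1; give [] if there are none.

Mod squares: a ≡ 231, b ≡ 357. Check v ∈ {∞, 2, 3, 5, 7, 11, 13, 17}.
v=3: a=3^1·(≡2), b=3^-3·(≡2) mod 3; (2|3)=-1, (2|3)=-1; (−1)^{1·-3·1}·(-1)^-3·(-1)^1 = -1.
v=17: a=17^0·(≡14), b=17^1·(≡15) mod 17; (14|17)=-1, (15|17)=+1; (−1)^{0·1·8}·(-1)^1·(+1)^0 = -1.
v=5: a=5^4·(≡1), b=5^4·(≡2) mod 5; (1|5)=+1, (2|5)=-1; (−1)^{4·4·2}·(+1)^4·(-1)^4 = +1.
v=2: v_2(a)=0, v_2(b)=20; units ≡ 7, 5 (mod 8); ε·ε+αω+βω = 1·0+0·1+20·0 ≡ 0  ⇒  (a,b)_2 = +1.
v=∞: 231 > 0 and 357 > 0  ⇒  (a,b)_∞ = +1.
v=11: a=11^1·(≡10), b=11^-2·(≡3) mod 11; (10|11)=-1, (3|11)=+1; (−1)^{1·-2·5}·(-1)^-2·(+1)^1 = +1.
v=7: a=7^-1·(≡3), b=7^1·(≡2) mod 7; (3|7)=-1, (2|7)=+1; (−1)^{-1·1·3}·(-1)^1·(+1)^-1 = +1.
v=13: a=13^-2·(≡1), b=13^0·(≡11) mod 13; (1|13)=+1, (11|13)=-1; (−1)^{-2·0·6}·(+1)^0·(-1)^-2 = +1.
(231, 357 / ℚ) ramifies at {3, 17}: a division algebra.

[3, 17]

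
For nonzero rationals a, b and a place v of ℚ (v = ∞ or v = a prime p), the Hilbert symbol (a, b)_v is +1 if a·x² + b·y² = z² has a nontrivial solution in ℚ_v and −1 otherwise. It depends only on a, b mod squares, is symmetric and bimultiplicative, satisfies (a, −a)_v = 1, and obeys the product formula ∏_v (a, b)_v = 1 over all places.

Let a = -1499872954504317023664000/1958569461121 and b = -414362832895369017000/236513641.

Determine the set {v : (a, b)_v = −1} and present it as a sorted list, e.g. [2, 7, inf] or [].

[2, 5, 29, inf]

Mod squares: a ≡ -425487710, b ≡ -312170. Check v ∈ {∞, 2, 3, 5, 7, 11, 13, 19, 29, 31, 47, 53}.
v=5: a=5^3·(≡3), b=5^3·(≡4) mod 5; (3|5)=-1, (4|5)=+1; (−1)^{3·3·2}·(-1)^3·(+1)^3 = -1.
v=19: a=19^1·(≡8), b=19^1·(≡6) mod 19; (8|19)=-1, (6|19)=+1; (−1)^{1·1·9}·(-1)^1·(+1)^1 = +1.
v=2: v_2(a)=7, v_2(b)=3; units ≡ 1, 3 (mod 8); ε·ε+αω+βω = 0·1+7·1+3·0 ≡ 1  ⇒  (a,b)_2 = -1.
v=29: a=29^3·(≡9), b=29^2·(≡12) mod 29; (9|29)=+1, (12|29)=-1; (−1)^{3·2·14}·(+1)^2·(-1)^3 = -1.
v=3: a=3^4·(≡1), b=3^10·(≡1) mod 3; (1|3)=+1, (1|3)=+1; (−1)^{4·10·1}·(+1)^10·(+1)^4 = +1.
v=31: a=31^1·(≡6), b=31^1·(≡8) mod 31; (6|31)=-1, (8|31)=+1; (−1)^{1·1·15}·(-1)^1·(+1)^1 = +1.
v=∞: -425487710 < 0 and -312170 < 0  ⇒  (a,b)_∞ = -1.
v=47: a=47^3·(≡23), b=47^2·(≡32) mod 47; (23|47)=-1, (32|47)=+1; (−1)^{3·2·23}·(-1)^2·(+1)^3 = +1.
v=11: a=11^4·(≡1), b=11^2·(≡10) mod 11; (1|11)=+1, (10|11)=-1; (−1)^{4·2·5}·(+1)^2·(-1)^4 = +1.
v=7: a=7^-4·(≡5), b=7^-2·(≡2) mod 7; (5|7)=-1, (2|7)=+1; (−1)^{-4·-2·3}·(-1)^-2·(+1)^-4 = +1.
v=13: a=13^-8·(≡8), b=13^-6·(≡1) mod 13; (8|13)=-1, (1|13)=+1; (−1)^{-8·-6·6}·(-1)^-6·(+1)^-8 = +1.
v=53: a=53^1·(≡29), b=53^1·(≡7) mod 53; (29|53)=+1, (7|53)=+1; (−1)^{1·1·26}·(+1)^1·(+1)^1 = +1.
|Ram(-425487710, -312170)| = 4, even; anisotropic at {2, 5, 29, ∞}.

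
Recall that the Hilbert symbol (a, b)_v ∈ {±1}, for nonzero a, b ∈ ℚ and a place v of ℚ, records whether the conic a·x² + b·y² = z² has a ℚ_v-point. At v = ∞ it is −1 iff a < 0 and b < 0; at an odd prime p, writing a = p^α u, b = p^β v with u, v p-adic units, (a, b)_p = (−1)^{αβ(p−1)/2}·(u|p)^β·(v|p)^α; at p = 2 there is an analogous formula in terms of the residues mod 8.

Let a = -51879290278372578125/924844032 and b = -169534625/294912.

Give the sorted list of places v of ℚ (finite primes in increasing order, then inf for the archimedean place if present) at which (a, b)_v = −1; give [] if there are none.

Mod squares: a ≡ -10, b ≡ -130. Check v ∈ {∞, 2, 3, 5, 7, 13, 17, 19}.
v=7: a=7^-2·(≡4), b=7^0·(≡3) mod 7; (4|7)=+1, (3|7)=-1; (−1)^{-2·0·3}·(+1)^0·(-1)^-2 = +1.
v=17: a=17^4·(≡14), b=17^2·(≡10) mod 17; (14|17)=-1, (10|17)=-1; (−1)^{4·2·8}·(-1)^2·(-1)^4 = +1.
v=3: a=3^-2·(≡2), b=3^-2·(≡2) mod 3; (2|3)=-1, (2|3)=-1; (−1)^{-2·-2·1}·(-1)^-2·(-1)^-2 = +1.
v=19: a=19^6·(≡16), b=19^2·(≡13) mod 19; (16|19)=+1, (13|19)=-1; (−1)^{6·2·9}·(+1)^2·(-1)^6 = +1.
v=13: a=13^2·(≡9), b=13^1·(≡1) mod 13; (9|13)=+1, (1|13)=+1; (−1)^{2·1·6}·(+1)^1·(+1)^2 = +1.
v=2: v_2(a)=-21, v_2(b)=-15; units ≡ 3, 7 (mod 8); ε·ε+αω+βω = 1·1+-21·0+-15·1 ≡ 0  ⇒  (a,b)_2 = +1.
v=5: a=5^7·(≡3), b=5^3·(≡4) mod 5; (3|5)=-1, (4|5)=+1; (−1)^{7·3·2}·(-1)^3·(+1)^7 = -1.
v=∞: -10 < 0 and -130 < 0  ⇒  (a,b)_∞ = -1.
Ram(-10, -130) = {5, ∞}; no ℚ_5-point on the conic.

[5, inf]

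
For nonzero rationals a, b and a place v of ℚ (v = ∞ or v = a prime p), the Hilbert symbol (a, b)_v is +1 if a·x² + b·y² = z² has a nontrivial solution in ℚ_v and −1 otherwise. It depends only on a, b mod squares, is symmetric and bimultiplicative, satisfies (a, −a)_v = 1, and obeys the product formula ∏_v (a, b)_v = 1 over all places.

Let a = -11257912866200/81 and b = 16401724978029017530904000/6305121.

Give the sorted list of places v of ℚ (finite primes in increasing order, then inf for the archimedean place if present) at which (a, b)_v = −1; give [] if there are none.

[5, 17]

Mod squares: a ≡ -182, b ≡ 935. Check v ∈ {∞, 2, 3, 5, 7, 11, 13, 17, 19, 31}.
v=∞: -182 < 0 and 935 > 0  ⇒  (a,b)_∞ = +1.
v=13: a=13^1·(≡1), b=13^2·(≡4) mod 13; (1|13)=+1, (4|13)=+1; (−1)^{1·2·6}·(+1)^2·(+1)^1 = +1.
v=17: a=17^2·(≡11), b=17^3·(≡2) mod 17; (11|17)=-1, (2|17)=+1; (−1)^{2·3·8}·(-1)^3·(+1)^2 = -1.
v=31: a=31^0·(≡28), b=31^-2·(≡7) mod 31; (28|31)=+1, (7|31)=+1; (−1)^{0·-2·15}·(+1)^-2·(+1)^0 = +1.
v=5: a=5^2·(≡2), b=5^3·(≡2) mod 5; (2|5)=-1, (2|5)=-1; (−1)^{2·3·2}·(-1)^3·(-1)^2 = -1.
v=19: a=19^2·(≡13), b=19^4·(≡4) mod 19; (13|19)=-1, (4|19)=+1; (−1)^{2·4·9}·(-1)^4·(+1)^2 = +1.
v=11: a=11^2·(≡1), b=11^5·(≡10) mod 11; (1|11)=+1, (10|11)=-1; (−1)^{2·5·5}·(+1)^5·(-1)^2 = +1.
v=3: a=3^-4·(≡1), b=3^-8·(≡2) mod 3; (1|3)=+1, (2|3)=-1; (−1)^{-4·-8·1}·(+1)^-8·(-1)^-4 = +1.
v=2: v_2(a)=3, v_2(b)=6; units ≡ 5, 7 (mod 8); ε·ε+αω+βω = 0·1+3·0+6·1 ≡ 0  ⇒  (a,b)_2 = +1.
v=7: a=7^3·(≡2), b=7^6·(≡1) mod 7; (2|7)=+1, (1|7)=+1; (−1)^{3·6·3}·(+1)^6·(+1)^3 = +1.
(-182, 935 / ℚ) ramifies at {5, 17}: a division algebra.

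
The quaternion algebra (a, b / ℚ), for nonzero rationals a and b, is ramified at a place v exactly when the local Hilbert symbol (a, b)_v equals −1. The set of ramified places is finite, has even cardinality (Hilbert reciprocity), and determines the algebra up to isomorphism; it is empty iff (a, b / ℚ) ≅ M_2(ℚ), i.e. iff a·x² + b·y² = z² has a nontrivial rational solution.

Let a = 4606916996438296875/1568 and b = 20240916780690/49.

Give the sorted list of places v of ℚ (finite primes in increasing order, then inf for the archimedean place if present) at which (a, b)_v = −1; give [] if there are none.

Mod squares: a ≡ 22678, b ≡ 281010. Check v ∈ {∞, 2, 3, 5, 7, 17, 19, 23, 29, 41}.
v=19: a=19^2·(≡17), b=19^1·(≡2) mod 19; (17|19)=+1, (2|19)=-1; (−1)^{2·1·9}·(+1)^1·(-1)^2 = +1.
v=2: v_2(a)=-5, v_2(b)=1; units ≡ 3, 1 (mod 8); ε·ε+αω+βω = 1·0+-5·0+1·1 ≡ 1  ⇒  (a,b)_2 = -1.
v=∞: 22678 > 0 and 281010 > 0  ⇒  (a,b)_∞ = +1.
v=41: a=41^2·(≡9), b=41^2·(≡39) mod 41; (9|41)=+1, (39|41)=+1; (−1)^{2·2·20}·(+1)^2·(+1)^2 = +1.
v=29: a=29^1·(≡7), b=29^1·(≡20) mod 29; (7|29)=+1, (20|29)=+1; (−1)^{1·1·14}·(+1)^1·(+1)^1 = +1.
v=17: a=17^1·(≡9), b=17^1·(≡3) mod 17; (9|17)=+1, (3|17)=-1; (−1)^{1·1·8}·(+1)^1·(-1)^1 = -1.
v=7: a=7^-2·(≡5), b=7^-2·(≡4) mod 7; (5|7)=-1, (4|7)=+1; (−1)^{-2·-2·3}·(-1)^-2·(+1)^-2 = +1.
v=5: a=5^6·(≡2), b=5^1·(≡2) mod 5; (2|5)=-1, (2|5)=-1; (−1)^{6·1·2}·(-1)^1·(-1)^6 = -1.
v=23: a=23^3·(≡21), b=23^2·(≡14) mod 23; (21|23)=-1, (14|23)=-1; (−1)^{3·2·11}·(-1)^2·(-1)^3 = -1.
v=3: a=3^4·(≡1), b=3^5·(≡1) mod 3; (1|3)=+1, (1|3)=+1; (−1)^{4·5·1}·(+1)^5·(+1)^4 = +1.
|Ram(22678, 281010)| = 4, even; anisotropic at {2, 5, 17, 23}.

[2, 5, 17, 23]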